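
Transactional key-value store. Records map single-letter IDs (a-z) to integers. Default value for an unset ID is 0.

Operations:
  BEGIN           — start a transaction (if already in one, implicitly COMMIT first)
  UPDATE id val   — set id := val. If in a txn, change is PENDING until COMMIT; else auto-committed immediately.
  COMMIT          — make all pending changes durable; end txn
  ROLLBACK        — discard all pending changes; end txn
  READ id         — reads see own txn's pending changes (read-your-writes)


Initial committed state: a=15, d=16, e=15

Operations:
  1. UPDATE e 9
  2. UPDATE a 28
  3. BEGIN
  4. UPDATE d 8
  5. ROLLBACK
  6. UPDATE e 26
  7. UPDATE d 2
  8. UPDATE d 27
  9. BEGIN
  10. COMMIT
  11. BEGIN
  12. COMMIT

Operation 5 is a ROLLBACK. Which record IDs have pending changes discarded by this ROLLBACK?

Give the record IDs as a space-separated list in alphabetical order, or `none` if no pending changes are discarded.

Initial committed: {a=15, d=16, e=15}
Op 1: UPDATE e=9 (auto-commit; committed e=9)
Op 2: UPDATE a=28 (auto-commit; committed a=28)
Op 3: BEGIN: in_txn=True, pending={}
Op 4: UPDATE d=8 (pending; pending now {d=8})
Op 5: ROLLBACK: discarded pending ['d']; in_txn=False
Op 6: UPDATE e=26 (auto-commit; committed e=26)
Op 7: UPDATE d=2 (auto-commit; committed d=2)
Op 8: UPDATE d=27 (auto-commit; committed d=27)
Op 9: BEGIN: in_txn=True, pending={}
Op 10: COMMIT: merged [] into committed; committed now {a=28, d=27, e=26}
Op 11: BEGIN: in_txn=True, pending={}
Op 12: COMMIT: merged [] into committed; committed now {a=28, d=27, e=26}
ROLLBACK at op 5 discards: ['d']

Answer: d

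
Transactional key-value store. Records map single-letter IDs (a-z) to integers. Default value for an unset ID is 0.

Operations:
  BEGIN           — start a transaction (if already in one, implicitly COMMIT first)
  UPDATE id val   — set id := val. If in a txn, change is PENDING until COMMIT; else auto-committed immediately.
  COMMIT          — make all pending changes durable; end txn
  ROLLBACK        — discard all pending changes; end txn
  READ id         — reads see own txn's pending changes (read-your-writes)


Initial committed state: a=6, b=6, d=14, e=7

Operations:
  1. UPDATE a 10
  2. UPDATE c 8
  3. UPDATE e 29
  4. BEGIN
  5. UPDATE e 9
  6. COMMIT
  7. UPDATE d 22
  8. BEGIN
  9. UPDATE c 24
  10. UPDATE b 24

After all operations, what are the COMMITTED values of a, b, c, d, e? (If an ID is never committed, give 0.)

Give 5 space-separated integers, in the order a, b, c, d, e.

Initial committed: {a=6, b=6, d=14, e=7}
Op 1: UPDATE a=10 (auto-commit; committed a=10)
Op 2: UPDATE c=8 (auto-commit; committed c=8)
Op 3: UPDATE e=29 (auto-commit; committed e=29)
Op 4: BEGIN: in_txn=True, pending={}
Op 5: UPDATE e=9 (pending; pending now {e=9})
Op 6: COMMIT: merged ['e'] into committed; committed now {a=10, b=6, c=8, d=14, e=9}
Op 7: UPDATE d=22 (auto-commit; committed d=22)
Op 8: BEGIN: in_txn=True, pending={}
Op 9: UPDATE c=24 (pending; pending now {c=24})
Op 10: UPDATE b=24 (pending; pending now {b=24, c=24})
Final committed: {a=10, b=6, c=8, d=22, e=9}

Answer: 10 6 8 22 9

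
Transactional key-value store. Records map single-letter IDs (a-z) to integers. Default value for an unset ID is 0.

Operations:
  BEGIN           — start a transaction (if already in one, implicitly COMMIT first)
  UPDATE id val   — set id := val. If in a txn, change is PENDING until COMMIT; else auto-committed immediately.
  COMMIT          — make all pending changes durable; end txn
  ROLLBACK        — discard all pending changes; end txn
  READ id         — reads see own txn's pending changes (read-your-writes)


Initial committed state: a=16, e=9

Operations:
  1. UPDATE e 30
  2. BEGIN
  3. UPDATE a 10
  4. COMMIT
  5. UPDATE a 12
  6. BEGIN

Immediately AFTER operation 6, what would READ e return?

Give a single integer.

Initial committed: {a=16, e=9}
Op 1: UPDATE e=30 (auto-commit; committed e=30)
Op 2: BEGIN: in_txn=True, pending={}
Op 3: UPDATE a=10 (pending; pending now {a=10})
Op 4: COMMIT: merged ['a'] into committed; committed now {a=10, e=30}
Op 5: UPDATE a=12 (auto-commit; committed a=12)
Op 6: BEGIN: in_txn=True, pending={}
After op 6: visible(e) = 30 (pending={}, committed={a=12, e=30})

Answer: 30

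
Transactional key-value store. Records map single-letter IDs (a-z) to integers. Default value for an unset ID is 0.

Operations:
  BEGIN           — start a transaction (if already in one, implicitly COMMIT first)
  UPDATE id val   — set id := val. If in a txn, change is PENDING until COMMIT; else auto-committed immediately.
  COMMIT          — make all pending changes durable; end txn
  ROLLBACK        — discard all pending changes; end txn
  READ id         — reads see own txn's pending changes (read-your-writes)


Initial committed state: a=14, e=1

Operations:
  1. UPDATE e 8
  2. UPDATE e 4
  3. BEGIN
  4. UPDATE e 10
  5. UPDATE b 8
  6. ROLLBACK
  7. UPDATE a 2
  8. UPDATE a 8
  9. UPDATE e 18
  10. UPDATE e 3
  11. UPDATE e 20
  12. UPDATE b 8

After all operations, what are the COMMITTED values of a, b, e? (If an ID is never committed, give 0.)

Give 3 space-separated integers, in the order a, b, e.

Answer: 8 8 20

Derivation:
Initial committed: {a=14, e=1}
Op 1: UPDATE e=8 (auto-commit; committed e=8)
Op 2: UPDATE e=4 (auto-commit; committed e=4)
Op 3: BEGIN: in_txn=True, pending={}
Op 4: UPDATE e=10 (pending; pending now {e=10})
Op 5: UPDATE b=8 (pending; pending now {b=8, e=10})
Op 6: ROLLBACK: discarded pending ['b', 'e']; in_txn=False
Op 7: UPDATE a=2 (auto-commit; committed a=2)
Op 8: UPDATE a=8 (auto-commit; committed a=8)
Op 9: UPDATE e=18 (auto-commit; committed e=18)
Op 10: UPDATE e=3 (auto-commit; committed e=3)
Op 11: UPDATE e=20 (auto-commit; committed e=20)
Op 12: UPDATE b=8 (auto-commit; committed b=8)
Final committed: {a=8, b=8, e=20}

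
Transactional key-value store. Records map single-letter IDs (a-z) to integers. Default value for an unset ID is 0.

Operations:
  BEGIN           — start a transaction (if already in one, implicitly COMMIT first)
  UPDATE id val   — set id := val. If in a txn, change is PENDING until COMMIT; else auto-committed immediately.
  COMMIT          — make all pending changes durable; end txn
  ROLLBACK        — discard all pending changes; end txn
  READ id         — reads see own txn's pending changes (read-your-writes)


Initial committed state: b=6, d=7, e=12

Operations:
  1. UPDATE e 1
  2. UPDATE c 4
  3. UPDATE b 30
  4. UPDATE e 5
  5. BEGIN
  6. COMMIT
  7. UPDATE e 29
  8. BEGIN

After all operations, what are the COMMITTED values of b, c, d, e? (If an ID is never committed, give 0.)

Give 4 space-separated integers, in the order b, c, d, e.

Initial committed: {b=6, d=7, e=12}
Op 1: UPDATE e=1 (auto-commit; committed e=1)
Op 2: UPDATE c=4 (auto-commit; committed c=4)
Op 3: UPDATE b=30 (auto-commit; committed b=30)
Op 4: UPDATE e=5 (auto-commit; committed e=5)
Op 5: BEGIN: in_txn=True, pending={}
Op 6: COMMIT: merged [] into committed; committed now {b=30, c=4, d=7, e=5}
Op 7: UPDATE e=29 (auto-commit; committed e=29)
Op 8: BEGIN: in_txn=True, pending={}
Final committed: {b=30, c=4, d=7, e=29}

Answer: 30 4 7 29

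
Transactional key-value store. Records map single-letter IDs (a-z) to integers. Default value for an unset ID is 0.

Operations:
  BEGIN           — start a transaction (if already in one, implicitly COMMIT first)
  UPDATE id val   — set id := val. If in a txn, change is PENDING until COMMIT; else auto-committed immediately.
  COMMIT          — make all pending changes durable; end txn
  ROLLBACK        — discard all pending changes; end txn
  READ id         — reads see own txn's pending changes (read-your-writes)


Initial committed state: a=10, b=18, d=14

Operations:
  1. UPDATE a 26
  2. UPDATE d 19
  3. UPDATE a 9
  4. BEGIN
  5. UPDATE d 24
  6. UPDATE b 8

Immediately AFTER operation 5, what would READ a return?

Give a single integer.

Answer: 9

Derivation:
Initial committed: {a=10, b=18, d=14}
Op 1: UPDATE a=26 (auto-commit; committed a=26)
Op 2: UPDATE d=19 (auto-commit; committed d=19)
Op 3: UPDATE a=9 (auto-commit; committed a=9)
Op 4: BEGIN: in_txn=True, pending={}
Op 5: UPDATE d=24 (pending; pending now {d=24})
After op 5: visible(a) = 9 (pending={d=24}, committed={a=9, b=18, d=19})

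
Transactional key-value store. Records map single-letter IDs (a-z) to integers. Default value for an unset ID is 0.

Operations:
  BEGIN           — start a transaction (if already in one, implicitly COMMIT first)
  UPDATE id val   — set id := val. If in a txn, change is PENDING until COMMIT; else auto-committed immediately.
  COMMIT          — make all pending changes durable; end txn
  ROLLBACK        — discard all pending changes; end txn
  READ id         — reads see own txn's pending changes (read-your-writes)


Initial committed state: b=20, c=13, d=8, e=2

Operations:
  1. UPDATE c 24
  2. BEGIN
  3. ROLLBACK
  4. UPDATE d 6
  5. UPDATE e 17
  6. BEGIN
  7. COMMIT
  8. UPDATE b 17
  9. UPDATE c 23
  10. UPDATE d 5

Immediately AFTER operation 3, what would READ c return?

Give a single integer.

Answer: 24

Derivation:
Initial committed: {b=20, c=13, d=8, e=2}
Op 1: UPDATE c=24 (auto-commit; committed c=24)
Op 2: BEGIN: in_txn=True, pending={}
Op 3: ROLLBACK: discarded pending []; in_txn=False
After op 3: visible(c) = 24 (pending={}, committed={b=20, c=24, d=8, e=2})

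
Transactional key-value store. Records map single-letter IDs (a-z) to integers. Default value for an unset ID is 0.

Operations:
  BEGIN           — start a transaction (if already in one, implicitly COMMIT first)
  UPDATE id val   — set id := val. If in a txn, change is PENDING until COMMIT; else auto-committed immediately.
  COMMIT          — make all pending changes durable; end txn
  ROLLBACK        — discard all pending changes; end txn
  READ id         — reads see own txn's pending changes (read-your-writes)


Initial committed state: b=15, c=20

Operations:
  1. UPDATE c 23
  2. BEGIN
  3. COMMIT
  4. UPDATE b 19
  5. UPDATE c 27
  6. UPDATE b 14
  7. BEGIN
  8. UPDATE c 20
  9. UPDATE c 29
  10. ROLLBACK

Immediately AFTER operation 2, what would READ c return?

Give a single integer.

Answer: 23

Derivation:
Initial committed: {b=15, c=20}
Op 1: UPDATE c=23 (auto-commit; committed c=23)
Op 2: BEGIN: in_txn=True, pending={}
After op 2: visible(c) = 23 (pending={}, committed={b=15, c=23})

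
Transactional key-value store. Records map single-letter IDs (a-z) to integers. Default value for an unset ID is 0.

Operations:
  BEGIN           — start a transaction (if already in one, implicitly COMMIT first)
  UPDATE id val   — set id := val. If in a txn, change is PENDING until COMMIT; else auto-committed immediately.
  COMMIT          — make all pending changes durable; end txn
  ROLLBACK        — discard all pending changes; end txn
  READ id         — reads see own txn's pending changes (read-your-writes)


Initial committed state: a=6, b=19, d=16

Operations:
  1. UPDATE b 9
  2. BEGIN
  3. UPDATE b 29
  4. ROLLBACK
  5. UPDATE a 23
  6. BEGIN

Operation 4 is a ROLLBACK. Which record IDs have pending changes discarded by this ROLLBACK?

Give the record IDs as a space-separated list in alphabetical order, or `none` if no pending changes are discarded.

Answer: b

Derivation:
Initial committed: {a=6, b=19, d=16}
Op 1: UPDATE b=9 (auto-commit; committed b=9)
Op 2: BEGIN: in_txn=True, pending={}
Op 3: UPDATE b=29 (pending; pending now {b=29})
Op 4: ROLLBACK: discarded pending ['b']; in_txn=False
Op 5: UPDATE a=23 (auto-commit; committed a=23)
Op 6: BEGIN: in_txn=True, pending={}
ROLLBACK at op 4 discards: ['b']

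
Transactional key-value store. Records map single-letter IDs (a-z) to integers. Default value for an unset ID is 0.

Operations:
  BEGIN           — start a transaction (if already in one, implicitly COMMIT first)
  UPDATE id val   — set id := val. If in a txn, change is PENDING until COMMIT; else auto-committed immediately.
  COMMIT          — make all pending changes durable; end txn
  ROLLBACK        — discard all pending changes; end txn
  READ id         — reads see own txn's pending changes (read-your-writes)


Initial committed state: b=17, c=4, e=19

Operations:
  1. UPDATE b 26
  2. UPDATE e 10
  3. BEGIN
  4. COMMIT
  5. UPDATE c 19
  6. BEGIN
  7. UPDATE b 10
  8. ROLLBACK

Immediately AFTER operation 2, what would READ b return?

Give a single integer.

Initial committed: {b=17, c=4, e=19}
Op 1: UPDATE b=26 (auto-commit; committed b=26)
Op 2: UPDATE e=10 (auto-commit; committed e=10)
After op 2: visible(b) = 26 (pending={}, committed={b=26, c=4, e=10})

Answer: 26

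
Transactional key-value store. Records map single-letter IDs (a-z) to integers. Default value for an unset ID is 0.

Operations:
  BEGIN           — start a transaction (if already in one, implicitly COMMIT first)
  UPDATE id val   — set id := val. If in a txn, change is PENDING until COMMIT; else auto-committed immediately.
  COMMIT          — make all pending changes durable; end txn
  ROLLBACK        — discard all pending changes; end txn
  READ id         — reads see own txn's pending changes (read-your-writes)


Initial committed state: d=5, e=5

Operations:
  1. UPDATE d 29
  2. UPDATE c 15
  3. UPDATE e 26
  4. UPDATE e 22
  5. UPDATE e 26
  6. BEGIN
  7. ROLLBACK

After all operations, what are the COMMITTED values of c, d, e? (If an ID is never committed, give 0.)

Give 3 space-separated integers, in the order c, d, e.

Answer: 15 29 26

Derivation:
Initial committed: {d=5, e=5}
Op 1: UPDATE d=29 (auto-commit; committed d=29)
Op 2: UPDATE c=15 (auto-commit; committed c=15)
Op 3: UPDATE e=26 (auto-commit; committed e=26)
Op 4: UPDATE e=22 (auto-commit; committed e=22)
Op 5: UPDATE e=26 (auto-commit; committed e=26)
Op 6: BEGIN: in_txn=True, pending={}
Op 7: ROLLBACK: discarded pending []; in_txn=False
Final committed: {c=15, d=29, e=26}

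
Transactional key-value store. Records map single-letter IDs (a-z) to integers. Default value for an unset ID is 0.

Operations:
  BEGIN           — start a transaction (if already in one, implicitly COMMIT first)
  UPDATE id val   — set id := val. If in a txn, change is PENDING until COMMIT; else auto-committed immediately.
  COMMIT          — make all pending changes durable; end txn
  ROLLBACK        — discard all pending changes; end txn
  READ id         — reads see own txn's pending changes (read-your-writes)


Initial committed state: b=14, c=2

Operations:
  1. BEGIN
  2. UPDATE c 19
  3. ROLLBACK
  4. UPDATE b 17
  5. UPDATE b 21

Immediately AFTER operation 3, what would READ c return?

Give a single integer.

Answer: 2

Derivation:
Initial committed: {b=14, c=2}
Op 1: BEGIN: in_txn=True, pending={}
Op 2: UPDATE c=19 (pending; pending now {c=19})
Op 3: ROLLBACK: discarded pending ['c']; in_txn=False
After op 3: visible(c) = 2 (pending={}, committed={b=14, c=2})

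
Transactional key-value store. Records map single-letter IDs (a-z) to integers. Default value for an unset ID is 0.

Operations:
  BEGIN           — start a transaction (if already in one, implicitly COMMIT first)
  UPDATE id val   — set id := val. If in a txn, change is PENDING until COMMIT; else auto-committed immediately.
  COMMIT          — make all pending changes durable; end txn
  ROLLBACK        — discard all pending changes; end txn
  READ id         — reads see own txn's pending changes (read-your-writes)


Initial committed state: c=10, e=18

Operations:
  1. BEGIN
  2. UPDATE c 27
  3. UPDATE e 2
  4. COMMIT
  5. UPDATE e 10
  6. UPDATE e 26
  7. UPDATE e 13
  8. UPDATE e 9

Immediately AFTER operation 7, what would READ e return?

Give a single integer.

Initial committed: {c=10, e=18}
Op 1: BEGIN: in_txn=True, pending={}
Op 2: UPDATE c=27 (pending; pending now {c=27})
Op 3: UPDATE e=2 (pending; pending now {c=27, e=2})
Op 4: COMMIT: merged ['c', 'e'] into committed; committed now {c=27, e=2}
Op 5: UPDATE e=10 (auto-commit; committed e=10)
Op 6: UPDATE e=26 (auto-commit; committed e=26)
Op 7: UPDATE e=13 (auto-commit; committed e=13)
After op 7: visible(e) = 13 (pending={}, committed={c=27, e=13})

Answer: 13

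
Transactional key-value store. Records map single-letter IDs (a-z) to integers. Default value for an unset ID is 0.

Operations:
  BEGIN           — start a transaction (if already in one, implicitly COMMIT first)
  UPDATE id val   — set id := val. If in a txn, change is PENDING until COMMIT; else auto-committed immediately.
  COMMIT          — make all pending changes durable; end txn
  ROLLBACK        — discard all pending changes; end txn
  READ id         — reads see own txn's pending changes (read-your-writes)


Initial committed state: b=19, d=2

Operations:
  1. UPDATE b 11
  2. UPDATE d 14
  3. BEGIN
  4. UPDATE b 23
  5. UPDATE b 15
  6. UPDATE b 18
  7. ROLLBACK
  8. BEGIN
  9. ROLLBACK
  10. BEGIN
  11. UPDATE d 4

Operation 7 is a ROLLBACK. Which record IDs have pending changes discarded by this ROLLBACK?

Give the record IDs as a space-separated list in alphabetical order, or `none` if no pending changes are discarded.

Initial committed: {b=19, d=2}
Op 1: UPDATE b=11 (auto-commit; committed b=11)
Op 2: UPDATE d=14 (auto-commit; committed d=14)
Op 3: BEGIN: in_txn=True, pending={}
Op 4: UPDATE b=23 (pending; pending now {b=23})
Op 5: UPDATE b=15 (pending; pending now {b=15})
Op 6: UPDATE b=18 (pending; pending now {b=18})
Op 7: ROLLBACK: discarded pending ['b']; in_txn=False
Op 8: BEGIN: in_txn=True, pending={}
Op 9: ROLLBACK: discarded pending []; in_txn=False
Op 10: BEGIN: in_txn=True, pending={}
Op 11: UPDATE d=4 (pending; pending now {d=4})
ROLLBACK at op 7 discards: ['b']

Answer: b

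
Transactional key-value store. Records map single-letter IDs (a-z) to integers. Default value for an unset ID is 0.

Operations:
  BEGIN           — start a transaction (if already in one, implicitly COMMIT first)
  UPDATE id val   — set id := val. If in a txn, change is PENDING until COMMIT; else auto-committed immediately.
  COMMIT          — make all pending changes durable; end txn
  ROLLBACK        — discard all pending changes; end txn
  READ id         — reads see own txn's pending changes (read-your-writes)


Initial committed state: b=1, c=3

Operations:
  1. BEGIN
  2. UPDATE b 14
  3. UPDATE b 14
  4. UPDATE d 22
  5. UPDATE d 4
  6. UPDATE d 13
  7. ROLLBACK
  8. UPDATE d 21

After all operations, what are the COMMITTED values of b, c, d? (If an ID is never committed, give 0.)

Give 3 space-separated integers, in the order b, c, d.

Initial committed: {b=1, c=3}
Op 1: BEGIN: in_txn=True, pending={}
Op 2: UPDATE b=14 (pending; pending now {b=14})
Op 3: UPDATE b=14 (pending; pending now {b=14})
Op 4: UPDATE d=22 (pending; pending now {b=14, d=22})
Op 5: UPDATE d=4 (pending; pending now {b=14, d=4})
Op 6: UPDATE d=13 (pending; pending now {b=14, d=13})
Op 7: ROLLBACK: discarded pending ['b', 'd']; in_txn=False
Op 8: UPDATE d=21 (auto-commit; committed d=21)
Final committed: {b=1, c=3, d=21}

Answer: 1 3 21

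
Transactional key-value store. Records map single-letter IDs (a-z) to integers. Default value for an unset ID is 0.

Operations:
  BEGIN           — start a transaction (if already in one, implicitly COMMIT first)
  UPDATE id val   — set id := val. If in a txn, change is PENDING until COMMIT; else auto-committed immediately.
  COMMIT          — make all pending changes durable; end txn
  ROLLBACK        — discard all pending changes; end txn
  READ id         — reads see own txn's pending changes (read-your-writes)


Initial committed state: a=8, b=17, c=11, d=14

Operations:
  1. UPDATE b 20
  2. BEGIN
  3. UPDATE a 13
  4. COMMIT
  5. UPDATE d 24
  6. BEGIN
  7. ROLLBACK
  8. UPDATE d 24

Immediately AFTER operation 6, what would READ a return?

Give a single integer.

Answer: 13

Derivation:
Initial committed: {a=8, b=17, c=11, d=14}
Op 1: UPDATE b=20 (auto-commit; committed b=20)
Op 2: BEGIN: in_txn=True, pending={}
Op 3: UPDATE a=13 (pending; pending now {a=13})
Op 4: COMMIT: merged ['a'] into committed; committed now {a=13, b=20, c=11, d=14}
Op 5: UPDATE d=24 (auto-commit; committed d=24)
Op 6: BEGIN: in_txn=True, pending={}
After op 6: visible(a) = 13 (pending={}, committed={a=13, b=20, c=11, d=24})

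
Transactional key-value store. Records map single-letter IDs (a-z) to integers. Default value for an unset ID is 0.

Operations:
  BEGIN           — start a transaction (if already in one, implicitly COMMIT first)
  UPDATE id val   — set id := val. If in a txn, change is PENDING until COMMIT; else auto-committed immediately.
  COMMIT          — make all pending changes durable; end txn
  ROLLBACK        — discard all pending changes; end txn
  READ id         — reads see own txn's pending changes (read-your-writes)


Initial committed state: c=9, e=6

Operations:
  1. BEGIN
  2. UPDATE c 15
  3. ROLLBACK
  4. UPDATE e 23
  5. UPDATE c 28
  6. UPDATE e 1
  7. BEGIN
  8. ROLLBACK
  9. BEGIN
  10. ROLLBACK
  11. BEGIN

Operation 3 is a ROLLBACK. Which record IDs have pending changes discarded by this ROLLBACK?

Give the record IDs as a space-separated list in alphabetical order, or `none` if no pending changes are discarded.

Initial committed: {c=9, e=6}
Op 1: BEGIN: in_txn=True, pending={}
Op 2: UPDATE c=15 (pending; pending now {c=15})
Op 3: ROLLBACK: discarded pending ['c']; in_txn=False
Op 4: UPDATE e=23 (auto-commit; committed e=23)
Op 5: UPDATE c=28 (auto-commit; committed c=28)
Op 6: UPDATE e=1 (auto-commit; committed e=1)
Op 7: BEGIN: in_txn=True, pending={}
Op 8: ROLLBACK: discarded pending []; in_txn=False
Op 9: BEGIN: in_txn=True, pending={}
Op 10: ROLLBACK: discarded pending []; in_txn=False
Op 11: BEGIN: in_txn=True, pending={}
ROLLBACK at op 3 discards: ['c']

Answer: c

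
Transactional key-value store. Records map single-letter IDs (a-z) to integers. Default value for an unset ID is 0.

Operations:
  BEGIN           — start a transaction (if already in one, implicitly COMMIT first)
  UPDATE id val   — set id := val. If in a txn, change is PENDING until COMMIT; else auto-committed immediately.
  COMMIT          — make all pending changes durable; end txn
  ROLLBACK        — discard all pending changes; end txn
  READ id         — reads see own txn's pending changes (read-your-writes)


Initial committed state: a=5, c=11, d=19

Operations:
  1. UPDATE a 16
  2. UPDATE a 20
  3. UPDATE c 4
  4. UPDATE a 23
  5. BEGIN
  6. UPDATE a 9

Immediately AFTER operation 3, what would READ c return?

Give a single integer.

Answer: 4

Derivation:
Initial committed: {a=5, c=11, d=19}
Op 1: UPDATE a=16 (auto-commit; committed a=16)
Op 2: UPDATE a=20 (auto-commit; committed a=20)
Op 3: UPDATE c=4 (auto-commit; committed c=4)
After op 3: visible(c) = 4 (pending={}, committed={a=20, c=4, d=19})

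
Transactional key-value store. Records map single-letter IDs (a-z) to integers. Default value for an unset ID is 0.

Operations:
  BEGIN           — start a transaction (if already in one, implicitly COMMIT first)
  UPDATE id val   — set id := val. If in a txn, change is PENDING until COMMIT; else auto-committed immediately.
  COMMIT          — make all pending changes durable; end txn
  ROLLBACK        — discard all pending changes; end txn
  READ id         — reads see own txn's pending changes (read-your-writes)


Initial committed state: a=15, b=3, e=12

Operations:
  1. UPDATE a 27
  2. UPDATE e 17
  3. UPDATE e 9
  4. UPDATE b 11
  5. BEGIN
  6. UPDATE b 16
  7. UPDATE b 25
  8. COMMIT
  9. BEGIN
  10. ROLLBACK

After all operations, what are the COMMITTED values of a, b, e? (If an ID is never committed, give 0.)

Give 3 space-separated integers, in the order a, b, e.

Initial committed: {a=15, b=3, e=12}
Op 1: UPDATE a=27 (auto-commit; committed a=27)
Op 2: UPDATE e=17 (auto-commit; committed e=17)
Op 3: UPDATE e=9 (auto-commit; committed e=9)
Op 4: UPDATE b=11 (auto-commit; committed b=11)
Op 5: BEGIN: in_txn=True, pending={}
Op 6: UPDATE b=16 (pending; pending now {b=16})
Op 7: UPDATE b=25 (pending; pending now {b=25})
Op 8: COMMIT: merged ['b'] into committed; committed now {a=27, b=25, e=9}
Op 9: BEGIN: in_txn=True, pending={}
Op 10: ROLLBACK: discarded pending []; in_txn=False
Final committed: {a=27, b=25, e=9}

Answer: 27 25 9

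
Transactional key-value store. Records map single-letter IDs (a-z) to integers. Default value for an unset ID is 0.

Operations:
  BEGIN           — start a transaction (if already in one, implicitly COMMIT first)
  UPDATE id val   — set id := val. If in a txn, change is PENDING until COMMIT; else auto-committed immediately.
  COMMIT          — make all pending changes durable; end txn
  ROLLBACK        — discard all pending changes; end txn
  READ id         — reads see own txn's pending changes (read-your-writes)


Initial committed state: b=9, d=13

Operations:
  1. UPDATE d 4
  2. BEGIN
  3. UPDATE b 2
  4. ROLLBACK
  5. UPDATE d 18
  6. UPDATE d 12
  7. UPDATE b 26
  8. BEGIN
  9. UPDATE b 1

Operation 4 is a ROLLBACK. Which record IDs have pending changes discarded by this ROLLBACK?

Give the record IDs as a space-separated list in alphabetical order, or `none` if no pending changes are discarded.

Initial committed: {b=9, d=13}
Op 1: UPDATE d=4 (auto-commit; committed d=4)
Op 2: BEGIN: in_txn=True, pending={}
Op 3: UPDATE b=2 (pending; pending now {b=2})
Op 4: ROLLBACK: discarded pending ['b']; in_txn=False
Op 5: UPDATE d=18 (auto-commit; committed d=18)
Op 6: UPDATE d=12 (auto-commit; committed d=12)
Op 7: UPDATE b=26 (auto-commit; committed b=26)
Op 8: BEGIN: in_txn=True, pending={}
Op 9: UPDATE b=1 (pending; pending now {b=1})
ROLLBACK at op 4 discards: ['b']

Answer: b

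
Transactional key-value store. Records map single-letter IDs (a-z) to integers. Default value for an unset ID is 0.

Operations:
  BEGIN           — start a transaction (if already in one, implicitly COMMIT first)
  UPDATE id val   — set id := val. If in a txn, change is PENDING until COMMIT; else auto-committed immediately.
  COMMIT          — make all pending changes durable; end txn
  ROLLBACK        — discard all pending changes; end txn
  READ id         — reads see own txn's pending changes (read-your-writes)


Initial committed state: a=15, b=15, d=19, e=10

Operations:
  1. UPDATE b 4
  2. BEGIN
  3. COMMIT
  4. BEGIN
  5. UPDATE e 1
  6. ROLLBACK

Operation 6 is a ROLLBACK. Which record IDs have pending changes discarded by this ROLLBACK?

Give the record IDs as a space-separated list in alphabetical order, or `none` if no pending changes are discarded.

Initial committed: {a=15, b=15, d=19, e=10}
Op 1: UPDATE b=4 (auto-commit; committed b=4)
Op 2: BEGIN: in_txn=True, pending={}
Op 3: COMMIT: merged [] into committed; committed now {a=15, b=4, d=19, e=10}
Op 4: BEGIN: in_txn=True, pending={}
Op 5: UPDATE e=1 (pending; pending now {e=1})
Op 6: ROLLBACK: discarded pending ['e']; in_txn=False
ROLLBACK at op 6 discards: ['e']

Answer: e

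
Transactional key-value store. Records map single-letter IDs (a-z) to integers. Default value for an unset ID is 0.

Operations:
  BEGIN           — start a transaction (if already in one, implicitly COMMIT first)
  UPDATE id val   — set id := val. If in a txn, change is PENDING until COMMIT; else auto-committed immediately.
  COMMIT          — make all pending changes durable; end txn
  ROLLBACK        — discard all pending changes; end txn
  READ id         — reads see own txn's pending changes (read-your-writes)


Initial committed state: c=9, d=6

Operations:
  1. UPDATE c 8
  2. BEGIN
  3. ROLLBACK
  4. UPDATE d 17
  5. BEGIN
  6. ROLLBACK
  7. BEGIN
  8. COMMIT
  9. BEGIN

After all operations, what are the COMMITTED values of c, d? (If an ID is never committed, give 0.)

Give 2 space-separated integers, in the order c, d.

Initial committed: {c=9, d=6}
Op 1: UPDATE c=8 (auto-commit; committed c=8)
Op 2: BEGIN: in_txn=True, pending={}
Op 3: ROLLBACK: discarded pending []; in_txn=False
Op 4: UPDATE d=17 (auto-commit; committed d=17)
Op 5: BEGIN: in_txn=True, pending={}
Op 6: ROLLBACK: discarded pending []; in_txn=False
Op 7: BEGIN: in_txn=True, pending={}
Op 8: COMMIT: merged [] into committed; committed now {c=8, d=17}
Op 9: BEGIN: in_txn=True, pending={}
Final committed: {c=8, d=17}

Answer: 8 17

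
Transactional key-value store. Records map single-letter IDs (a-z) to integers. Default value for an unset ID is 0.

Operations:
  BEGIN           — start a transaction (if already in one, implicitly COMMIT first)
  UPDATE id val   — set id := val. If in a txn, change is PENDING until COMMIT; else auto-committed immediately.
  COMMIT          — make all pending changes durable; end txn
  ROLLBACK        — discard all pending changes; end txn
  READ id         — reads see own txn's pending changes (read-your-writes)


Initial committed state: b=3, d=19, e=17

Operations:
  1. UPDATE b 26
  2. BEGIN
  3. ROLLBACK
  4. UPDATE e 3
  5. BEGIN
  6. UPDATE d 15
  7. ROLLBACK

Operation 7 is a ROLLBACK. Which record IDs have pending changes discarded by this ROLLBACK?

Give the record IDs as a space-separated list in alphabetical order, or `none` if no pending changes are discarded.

Initial committed: {b=3, d=19, e=17}
Op 1: UPDATE b=26 (auto-commit; committed b=26)
Op 2: BEGIN: in_txn=True, pending={}
Op 3: ROLLBACK: discarded pending []; in_txn=False
Op 4: UPDATE e=3 (auto-commit; committed e=3)
Op 5: BEGIN: in_txn=True, pending={}
Op 6: UPDATE d=15 (pending; pending now {d=15})
Op 7: ROLLBACK: discarded pending ['d']; in_txn=False
ROLLBACK at op 7 discards: ['d']

Answer: d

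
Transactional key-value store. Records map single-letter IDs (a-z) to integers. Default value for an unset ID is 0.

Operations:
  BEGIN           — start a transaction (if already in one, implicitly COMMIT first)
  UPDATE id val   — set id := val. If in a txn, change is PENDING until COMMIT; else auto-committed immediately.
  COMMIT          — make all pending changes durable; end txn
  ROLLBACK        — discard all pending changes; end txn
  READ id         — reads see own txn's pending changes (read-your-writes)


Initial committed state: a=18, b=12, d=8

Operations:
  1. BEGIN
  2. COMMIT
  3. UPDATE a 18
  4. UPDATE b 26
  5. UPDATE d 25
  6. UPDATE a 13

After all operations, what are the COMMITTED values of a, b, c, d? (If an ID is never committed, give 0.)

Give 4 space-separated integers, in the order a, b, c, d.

Initial committed: {a=18, b=12, d=8}
Op 1: BEGIN: in_txn=True, pending={}
Op 2: COMMIT: merged [] into committed; committed now {a=18, b=12, d=8}
Op 3: UPDATE a=18 (auto-commit; committed a=18)
Op 4: UPDATE b=26 (auto-commit; committed b=26)
Op 5: UPDATE d=25 (auto-commit; committed d=25)
Op 6: UPDATE a=13 (auto-commit; committed a=13)
Final committed: {a=13, b=26, d=25}

Answer: 13 26 0 25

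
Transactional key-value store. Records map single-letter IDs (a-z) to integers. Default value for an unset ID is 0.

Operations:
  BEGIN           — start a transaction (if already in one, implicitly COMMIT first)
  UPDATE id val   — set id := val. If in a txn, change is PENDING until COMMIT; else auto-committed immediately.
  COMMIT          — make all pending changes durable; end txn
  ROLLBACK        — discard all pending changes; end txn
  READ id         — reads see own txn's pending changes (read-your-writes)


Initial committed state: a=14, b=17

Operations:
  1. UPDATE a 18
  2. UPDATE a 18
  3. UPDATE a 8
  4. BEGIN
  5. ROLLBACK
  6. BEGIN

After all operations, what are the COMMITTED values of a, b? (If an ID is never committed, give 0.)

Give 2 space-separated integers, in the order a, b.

Answer: 8 17

Derivation:
Initial committed: {a=14, b=17}
Op 1: UPDATE a=18 (auto-commit; committed a=18)
Op 2: UPDATE a=18 (auto-commit; committed a=18)
Op 3: UPDATE a=8 (auto-commit; committed a=8)
Op 4: BEGIN: in_txn=True, pending={}
Op 5: ROLLBACK: discarded pending []; in_txn=False
Op 6: BEGIN: in_txn=True, pending={}
Final committed: {a=8, b=17}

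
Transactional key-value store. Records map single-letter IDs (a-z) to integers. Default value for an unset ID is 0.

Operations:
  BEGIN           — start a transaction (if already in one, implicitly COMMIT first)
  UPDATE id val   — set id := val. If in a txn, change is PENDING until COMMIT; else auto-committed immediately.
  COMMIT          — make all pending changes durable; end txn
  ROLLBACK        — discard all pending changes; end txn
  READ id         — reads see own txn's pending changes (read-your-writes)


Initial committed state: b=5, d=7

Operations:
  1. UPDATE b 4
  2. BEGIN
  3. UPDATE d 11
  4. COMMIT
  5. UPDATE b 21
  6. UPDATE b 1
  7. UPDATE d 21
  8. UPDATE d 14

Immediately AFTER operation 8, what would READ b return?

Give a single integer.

Initial committed: {b=5, d=7}
Op 1: UPDATE b=4 (auto-commit; committed b=4)
Op 2: BEGIN: in_txn=True, pending={}
Op 3: UPDATE d=11 (pending; pending now {d=11})
Op 4: COMMIT: merged ['d'] into committed; committed now {b=4, d=11}
Op 5: UPDATE b=21 (auto-commit; committed b=21)
Op 6: UPDATE b=1 (auto-commit; committed b=1)
Op 7: UPDATE d=21 (auto-commit; committed d=21)
Op 8: UPDATE d=14 (auto-commit; committed d=14)
After op 8: visible(b) = 1 (pending={}, committed={b=1, d=14})

Answer: 1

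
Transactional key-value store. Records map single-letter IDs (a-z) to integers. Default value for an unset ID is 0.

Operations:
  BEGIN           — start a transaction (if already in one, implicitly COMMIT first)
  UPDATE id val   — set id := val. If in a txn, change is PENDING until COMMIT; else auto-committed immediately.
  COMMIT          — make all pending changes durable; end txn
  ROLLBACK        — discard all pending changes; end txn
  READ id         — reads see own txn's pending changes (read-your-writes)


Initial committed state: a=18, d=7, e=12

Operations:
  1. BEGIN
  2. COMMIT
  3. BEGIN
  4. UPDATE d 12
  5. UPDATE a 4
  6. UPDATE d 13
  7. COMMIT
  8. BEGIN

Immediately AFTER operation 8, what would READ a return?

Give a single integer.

Initial committed: {a=18, d=7, e=12}
Op 1: BEGIN: in_txn=True, pending={}
Op 2: COMMIT: merged [] into committed; committed now {a=18, d=7, e=12}
Op 3: BEGIN: in_txn=True, pending={}
Op 4: UPDATE d=12 (pending; pending now {d=12})
Op 5: UPDATE a=4 (pending; pending now {a=4, d=12})
Op 6: UPDATE d=13 (pending; pending now {a=4, d=13})
Op 7: COMMIT: merged ['a', 'd'] into committed; committed now {a=4, d=13, e=12}
Op 8: BEGIN: in_txn=True, pending={}
After op 8: visible(a) = 4 (pending={}, committed={a=4, d=13, e=12})

Answer: 4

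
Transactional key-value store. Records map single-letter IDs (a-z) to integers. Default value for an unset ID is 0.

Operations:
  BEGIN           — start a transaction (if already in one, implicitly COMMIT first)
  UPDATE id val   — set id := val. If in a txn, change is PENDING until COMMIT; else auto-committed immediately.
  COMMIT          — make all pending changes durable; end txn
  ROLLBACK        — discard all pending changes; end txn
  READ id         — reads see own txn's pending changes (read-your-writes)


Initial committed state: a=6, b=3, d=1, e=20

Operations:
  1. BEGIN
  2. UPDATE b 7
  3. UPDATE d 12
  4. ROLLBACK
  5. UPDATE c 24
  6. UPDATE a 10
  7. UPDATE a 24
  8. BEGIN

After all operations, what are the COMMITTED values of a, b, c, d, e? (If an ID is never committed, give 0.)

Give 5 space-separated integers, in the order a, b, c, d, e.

Initial committed: {a=6, b=3, d=1, e=20}
Op 1: BEGIN: in_txn=True, pending={}
Op 2: UPDATE b=7 (pending; pending now {b=7})
Op 3: UPDATE d=12 (pending; pending now {b=7, d=12})
Op 4: ROLLBACK: discarded pending ['b', 'd']; in_txn=False
Op 5: UPDATE c=24 (auto-commit; committed c=24)
Op 6: UPDATE a=10 (auto-commit; committed a=10)
Op 7: UPDATE a=24 (auto-commit; committed a=24)
Op 8: BEGIN: in_txn=True, pending={}
Final committed: {a=24, b=3, c=24, d=1, e=20}

Answer: 24 3 24 1 20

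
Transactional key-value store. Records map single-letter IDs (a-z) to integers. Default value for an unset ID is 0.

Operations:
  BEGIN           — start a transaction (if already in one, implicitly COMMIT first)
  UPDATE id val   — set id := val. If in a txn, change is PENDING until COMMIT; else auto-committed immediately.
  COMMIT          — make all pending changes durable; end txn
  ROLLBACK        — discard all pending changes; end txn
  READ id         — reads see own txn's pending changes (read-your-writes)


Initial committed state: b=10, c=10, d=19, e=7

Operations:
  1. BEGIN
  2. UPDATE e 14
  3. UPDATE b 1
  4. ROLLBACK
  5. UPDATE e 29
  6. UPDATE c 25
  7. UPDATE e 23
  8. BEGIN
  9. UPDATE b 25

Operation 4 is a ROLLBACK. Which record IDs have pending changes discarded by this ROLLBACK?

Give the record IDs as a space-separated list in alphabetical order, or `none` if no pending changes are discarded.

Answer: b e

Derivation:
Initial committed: {b=10, c=10, d=19, e=7}
Op 1: BEGIN: in_txn=True, pending={}
Op 2: UPDATE e=14 (pending; pending now {e=14})
Op 3: UPDATE b=1 (pending; pending now {b=1, e=14})
Op 4: ROLLBACK: discarded pending ['b', 'e']; in_txn=False
Op 5: UPDATE e=29 (auto-commit; committed e=29)
Op 6: UPDATE c=25 (auto-commit; committed c=25)
Op 7: UPDATE e=23 (auto-commit; committed e=23)
Op 8: BEGIN: in_txn=True, pending={}
Op 9: UPDATE b=25 (pending; pending now {b=25})
ROLLBACK at op 4 discards: ['b', 'e']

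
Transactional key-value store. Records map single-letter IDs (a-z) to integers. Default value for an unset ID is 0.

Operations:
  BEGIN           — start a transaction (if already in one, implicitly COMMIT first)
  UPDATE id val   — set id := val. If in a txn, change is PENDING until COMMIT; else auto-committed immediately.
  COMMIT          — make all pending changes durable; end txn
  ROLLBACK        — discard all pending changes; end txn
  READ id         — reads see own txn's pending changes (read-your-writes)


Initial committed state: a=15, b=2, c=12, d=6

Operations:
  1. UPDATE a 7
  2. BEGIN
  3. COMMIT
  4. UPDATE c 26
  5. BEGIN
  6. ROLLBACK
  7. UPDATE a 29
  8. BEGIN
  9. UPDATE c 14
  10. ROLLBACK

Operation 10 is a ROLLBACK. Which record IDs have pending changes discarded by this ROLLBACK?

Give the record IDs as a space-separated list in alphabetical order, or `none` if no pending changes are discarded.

Initial committed: {a=15, b=2, c=12, d=6}
Op 1: UPDATE a=7 (auto-commit; committed a=7)
Op 2: BEGIN: in_txn=True, pending={}
Op 3: COMMIT: merged [] into committed; committed now {a=7, b=2, c=12, d=6}
Op 4: UPDATE c=26 (auto-commit; committed c=26)
Op 5: BEGIN: in_txn=True, pending={}
Op 6: ROLLBACK: discarded pending []; in_txn=False
Op 7: UPDATE a=29 (auto-commit; committed a=29)
Op 8: BEGIN: in_txn=True, pending={}
Op 9: UPDATE c=14 (pending; pending now {c=14})
Op 10: ROLLBACK: discarded pending ['c']; in_txn=False
ROLLBACK at op 10 discards: ['c']

Answer: c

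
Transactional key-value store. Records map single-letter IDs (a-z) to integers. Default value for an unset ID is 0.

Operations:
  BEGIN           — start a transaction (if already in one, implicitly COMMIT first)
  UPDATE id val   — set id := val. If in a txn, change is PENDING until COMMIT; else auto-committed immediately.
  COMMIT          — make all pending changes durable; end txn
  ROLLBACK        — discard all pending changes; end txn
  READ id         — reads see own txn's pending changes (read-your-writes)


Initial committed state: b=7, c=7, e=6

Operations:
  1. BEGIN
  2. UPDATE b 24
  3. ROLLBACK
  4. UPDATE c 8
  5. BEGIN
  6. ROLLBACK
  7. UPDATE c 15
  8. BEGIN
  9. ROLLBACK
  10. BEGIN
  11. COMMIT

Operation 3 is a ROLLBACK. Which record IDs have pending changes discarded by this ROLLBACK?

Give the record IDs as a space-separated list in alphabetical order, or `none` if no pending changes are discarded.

Answer: b

Derivation:
Initial committed: {b=7, c=7, e=6}
Op 1: BEGIN: in_txn=True, pending={}
Op 2: UPDATE b=24 (pending; pending now {b=24})
Op 3: ROLLBACK: discarded pending ['b']; in_txn=False
Op 4: UPDATE c=8 (auto-commit; committed c=8)
Op 5: BEGIN: in_txn=True, pending={}
Op 6: ROLLBACK: discarded pending []; in_txn=False
Op 7: UPDATE c=15 (auto-commit; committed c=15)
Op 8: BEGIN: in_txn=True, pending={}
Op 9: ROLLBACK: discarded pending []; in_txn=False
Op 10: BEGIN: in_txn=True, pending={}
Op 11: COMMIT: merged [] into committed; committed now {b=7, c=15, e=6}
ROLLBACK at op 3 discards: ['b']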